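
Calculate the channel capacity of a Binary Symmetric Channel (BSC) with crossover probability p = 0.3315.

For BSC with error probability p:
C = 1 - H(p) where H(p) is binary entropy
H(0.3315) = -0.3315 × log₂(0.3315) - 0.6685 × log₂(0.6685)
H(p) = 0.9165
C = 1 - 0.9165 = 0.0835 bits/use


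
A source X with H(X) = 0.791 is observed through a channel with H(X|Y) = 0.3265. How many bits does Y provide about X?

I(X;Y) = H(X) - H(X|Y)
I(X;Y) = 0.791 - 0.3265 = 0.4645 bits


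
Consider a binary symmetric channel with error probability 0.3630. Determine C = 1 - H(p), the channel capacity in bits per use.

For BSC with error probability p:
C = 1 - H(p) where H(p) is binary entropy
H(0.3630) = -0.3630 × log₂(0.3630) - 0.6370 × log₂(0.6370)
H(p) = 0.9451
C = 1 - 0.9451 = 0.0549 bits/use


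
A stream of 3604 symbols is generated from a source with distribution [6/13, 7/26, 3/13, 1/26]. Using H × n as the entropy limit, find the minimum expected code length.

Entropy H = 1.6935 bits/symbol
Minimum bits = H × n = 1.6935 × 3604
= 6103.32 bits


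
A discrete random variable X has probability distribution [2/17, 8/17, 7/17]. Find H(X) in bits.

H(X) = -Σ p(x) log₂ p(x)
  -2/17 × log₂(2/17) = 0.3632
  -8/17 × log₂(8/17) = 0.5117
  -7/17 × log₂(7/17) = 0.5271
H(X) = 1.4021 bits


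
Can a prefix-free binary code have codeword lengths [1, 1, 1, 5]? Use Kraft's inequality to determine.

Kraft inequality: Σ 2^(-l_i) ≤ 1 for prefix-free code
Calculating: 2^(-1) + 2^(-1) + 2^(-1) + 2^(-5)
= 0.5 + 0.5 + 0.5 + 0.03125
= 1.5312
Since 1.5312 > 1, prefix-free code does not exist


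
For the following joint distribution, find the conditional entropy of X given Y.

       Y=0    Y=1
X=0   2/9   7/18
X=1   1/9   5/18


H(X|Y) = Σ_y p(y) H(X|Y=y)
  p(Y=0) = 1/3, H(X|Y=0) = 0.9183
  p(Y=1) = 2/3, H(X|Y=1) = 0.9799
H(X|Y) = 0.3333×0.9183 + 0.6667×0.9799 = 0.9593 bits


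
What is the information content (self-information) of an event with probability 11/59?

Information content I(x) = -log₂(p(x))
I = -log₂(11/59) = -log₂(0.1864)
I = 2.4232 bits


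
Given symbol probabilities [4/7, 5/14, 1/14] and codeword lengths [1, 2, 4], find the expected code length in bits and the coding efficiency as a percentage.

Average length L = Σ p_i × l_i = 1.5714 bits
Entropy H = 1.2638 bits
Efficiency η = H/L × 100% = 80.42%


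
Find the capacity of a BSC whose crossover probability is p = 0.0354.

For BSC with error probability p:
C = 1 - H(p) where H(p) is binary entropy
H(0.0354) = -0.0354 × log₂(0.0354) - 0.9646 × log₂(0.9646)
H(p) = 0.2208
C = 1 - 0.2208 = 0.7792 bits/use


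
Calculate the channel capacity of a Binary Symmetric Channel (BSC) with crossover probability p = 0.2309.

For BSC with error probability p:
C = 1 - H(p) where H(p) is binary entropy
H(0.2309) = -0.2309 × log₂(0.2309) - 0.7691 × log₂(0.7691)
H(p) = 0.7796
C = 1 - 0.7796 = 0.2204 bits/use


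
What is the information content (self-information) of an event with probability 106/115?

Information content I(x) = -log₂(p(x))
I = -log₂(106/115) = -log₂(0.9217)
I = 0.1176 bits


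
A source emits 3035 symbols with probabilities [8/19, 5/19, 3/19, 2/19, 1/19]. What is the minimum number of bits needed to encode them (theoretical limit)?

Entropy H = 2.0182 bits/symbol
Minimum bits = H × n = 2.0182 × 3035
= 6125.28 bits


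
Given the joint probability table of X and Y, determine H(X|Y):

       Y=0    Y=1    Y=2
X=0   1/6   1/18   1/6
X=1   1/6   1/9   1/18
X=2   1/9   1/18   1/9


H(X|Y) = Σ_y p(y) H(X|Y=y)
  p(Y=0) = 4/9, H(X|Y=0) = 1.5613
  p(Y=1) = 2/9, H(X|Y=1) = 1.5000
  p(Y=2) = 1/3, H(X|Y=2) = 1.4591
H(X|Y) = 0.4444×1.5613 + 0.2222×1.5000 + 0.3333×1.4591 = 1.5136 bits


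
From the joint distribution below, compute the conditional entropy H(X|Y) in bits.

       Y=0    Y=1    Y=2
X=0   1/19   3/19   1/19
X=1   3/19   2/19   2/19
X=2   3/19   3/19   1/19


H(X|Y) = Σ_y p(y) H(X|Y=y)
  p(Y=0) = 7/19, H(X|Y=0) = 1.4488
  p(Y=1) = 8/19, H(X|Y=1) = 1.5613
  p(Y=2) = 4/19, H(X|Y=2) = 1.5000
H(X|Y) = 0.3684×1.4488 + 0.4211×1.5613 + 0.2105×1.5000 = 1.5069 bits


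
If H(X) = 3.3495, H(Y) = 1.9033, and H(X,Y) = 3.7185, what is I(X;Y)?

I(X;Y) = H(X) + H(Y) - H(X,Y)
I(X;Y) = 3.3495 + 1.9033 - 3.7185 = 1.5343 bits


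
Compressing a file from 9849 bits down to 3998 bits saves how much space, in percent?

Space savings = (1 - Compressed/Original) × 100%
= (1 - 3998/9849) × 100%
= 59.41%


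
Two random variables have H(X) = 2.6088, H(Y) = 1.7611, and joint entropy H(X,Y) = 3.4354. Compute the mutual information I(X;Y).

I(X;Y) = H(X) + H(Y) - H(X,Y)
I(X;Y) = 2.6088 + 1.7611 - 3.4354 = 0.9345 bits


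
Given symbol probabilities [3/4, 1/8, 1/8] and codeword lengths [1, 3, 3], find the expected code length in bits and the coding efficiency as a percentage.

Average length L = Σ p_i × l_i = 1.5000 bits
Entropy H = 1.0613 bits
Efficiency η = H/L × 100% = 70.75%


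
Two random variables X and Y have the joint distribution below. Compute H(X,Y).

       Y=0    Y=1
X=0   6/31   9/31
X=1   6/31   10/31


H(X,Y) = -Σ p(x,y) log₂ p(x,y)
  p(0,0)=6/31: -0.1935 × log₂(0.1935) = 0.4586
  p(0,1)=9/31: -0.2903 × log₂(0.2903) = 0.5180
  p(1,0)=6/31: -0.1935 × log₂(0.1935) = 0.4586
  p(1,1)=10/31: -0.3226 × log₂(0.3226) = 0.5265
H(X,Y) = 1.9617 bits


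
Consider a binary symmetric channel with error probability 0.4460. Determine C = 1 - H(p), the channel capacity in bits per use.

For BSC with error probability p:
C = 1 - H(p) where H(p) is binary entropy
H(0.4460) = -0.4460 × log₂(0.4460) - 0.5540 × log₂(0.5540)
H(p) = 0.9916
C = 1 - 0.9916 = 0.0084 bits/use


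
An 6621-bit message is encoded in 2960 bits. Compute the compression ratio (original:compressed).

Compression ratio = Original / Compressed
= 6621 / 2960 = 2.24:1


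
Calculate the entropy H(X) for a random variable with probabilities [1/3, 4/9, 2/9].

H(X) = -Σ p(x) log₂ p(x)
  -1/3 × log₂(1/3) = 0.5283
  -4/9 × log₂(4/9) = 0.5200
  -2/9 × log₂(2/9) = 0.4822
H(X) = 1.5305 bits


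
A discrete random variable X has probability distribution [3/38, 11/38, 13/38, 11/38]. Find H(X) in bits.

H(X) = -Σ p(x) log₂ p(x)
  -3/38 × log₂(3/38) = 0.2892
  -11/38 × log₂(11/38) = 0.5177
  -13/38 × log₂(13/38) = 0.5294
  -11/38 × log₂(11/38) = 0.5177
H(X) = 1.8540 bits


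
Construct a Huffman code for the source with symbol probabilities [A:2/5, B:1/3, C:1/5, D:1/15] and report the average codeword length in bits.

Huffman tree construction:
Combine smallest probabilities repeatedly
Resulting codes:
  A: 0 (length 1)
  B: 11 (length 2)
  C: 101 (length 3)
  D: 100 (length 3)
Average length = Σ p(s) × length(s) = 1.8667 bits


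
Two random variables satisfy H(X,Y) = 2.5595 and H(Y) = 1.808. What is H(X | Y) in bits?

Chain rule: H(X,Y) = H(X|Y) + H(Y)
H(X|Y) = H(X,Y) - H(Y) = 2.5595 - 1.808 = 0.7515 bits


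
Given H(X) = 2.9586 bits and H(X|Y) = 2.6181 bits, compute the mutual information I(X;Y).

I(X;Y) = H(X) - H(X|Y)
I(X;Y) = 2.9586 - 2.6181 = 0.3405 bits


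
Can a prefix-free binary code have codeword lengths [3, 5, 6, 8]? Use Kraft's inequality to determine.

Kraft inequality: Σ 2^(-l_i) ≤ 1 for prefix-free code
Calculating: 2^(-3) + 2^(-5) + 2^(-6) + 2^(-8)
= 0.125 + 0.03125 + 0.015625 + 0.00390625
= 0.1758
Since 0.1758 ≤ 1, prefix-free code exists


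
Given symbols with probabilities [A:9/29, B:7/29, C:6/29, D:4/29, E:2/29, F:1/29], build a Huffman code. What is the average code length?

Huffman tree construction:
Combine smallest probabilities repeatedly
Resulting codes:
  A: 11 (length 2)
  B: 01 (length 2)
  C: 00 (length 2)
  D: 101 (length 3)
  E: 1001 (length 4)
  F: 1000 (length 4)
Average length = Σ p(s) × length(s) = 2.3448 bits


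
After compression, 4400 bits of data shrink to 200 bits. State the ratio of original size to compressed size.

Compression ratio = Original / Compressed
= 4400 / 200 = 22.00:1


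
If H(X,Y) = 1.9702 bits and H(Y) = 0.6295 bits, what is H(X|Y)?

Chain rule: H(X,Y) = H(X|Y) + H(Y)
H(X|Y) = H(X,Y) - H(Y) = 1.9702 - 0.6295 = 1.3407 bits


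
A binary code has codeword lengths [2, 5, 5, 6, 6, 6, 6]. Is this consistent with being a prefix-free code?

Kraft inequality: Σ 2^(-l_i) ≤ 1 for prefix-free code
Calculating: 2^(-2) + 2^(-5) + 2^(-5) + 2^(-6) + 2^(-6) + 2^(-6) + 2^(-6)
= 0.25 + 0.03125 + 0.03125 + 0.015625 + 0.015625 + 0.015625 + 0.015625
= 0.3750
Since 0.3750 ≤ 1, prefix-free code exists


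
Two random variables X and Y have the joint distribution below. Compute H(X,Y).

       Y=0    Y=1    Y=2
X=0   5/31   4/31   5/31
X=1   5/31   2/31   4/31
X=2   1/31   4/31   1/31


H(X,Y) = -Σ p(x,y) log₂ p(x,y)
  p(0,0)=5/31: -0.1613 × log₂(0.1613) = 0.4246
  p(0,1)=4/31: -0.1290 × log₂(0.1290) = 0.3812
  p(0,2)=5/31: -0.1613 × log₂(0.1613) = 0.4246
  p(1,0)=5/31: -0.1613 × log₂(0.1613) = 0.4246
  p(1,1)=2/31: -0.0645 × log₂(0.0645) = 0.2551
  p(1,2)=4/31: -0.1290 × log₂(0.1290) = 0.3812
  p(2,0)=1/31: -0.0323 × log₂(0.0323) = 0.1598
  p(2,1)=4/31: -0.1290 × log₂(0.1290) = 0.3812
  p(2,2)=1/31: -0.0323 × log₂(0.0323) = 0.1598
H(X,Y) = 2.9920 bits


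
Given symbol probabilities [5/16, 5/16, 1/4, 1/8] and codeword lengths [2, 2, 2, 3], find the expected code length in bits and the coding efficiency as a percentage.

Average length L = Σ p_i × l_i = 2.1250 bits
Entropy H = 1.9238 bits
Efficiency η = H/L × 100% = 90.53%


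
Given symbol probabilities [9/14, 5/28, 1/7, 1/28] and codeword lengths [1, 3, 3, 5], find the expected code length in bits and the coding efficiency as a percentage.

Average length L = Σ p_i × l_i = 1.7857 bits
Entropy H = 1.4263 bits
Efficiency η = H/L × 100% = 79.88%


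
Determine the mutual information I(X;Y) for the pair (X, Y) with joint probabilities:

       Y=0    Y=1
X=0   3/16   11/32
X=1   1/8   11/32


H(X) = 0.9972, H(Y) = 0.8960, H(X,Y) = 1.8870
I(X;Y) = H(X) + H(Y) - H(X,Y) = 0.0063 bits


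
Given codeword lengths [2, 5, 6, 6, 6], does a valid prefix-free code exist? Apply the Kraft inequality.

Kraft inequality: Σ 2^(-l_i) ≤ 1 for prefix-free code
Calculating: 2^(-2) + 2^(-5) + 2^(-6) + 2^(-6) + 2^(-6)
= 0.25 + 0.03125 + 0.015625 + 0.015625 + 0.015625
= 0.3281
Since 0.3281 ≤ 1, prefix-free code exists


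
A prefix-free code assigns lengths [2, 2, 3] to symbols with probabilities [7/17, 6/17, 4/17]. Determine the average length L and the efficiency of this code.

Average length L = Σ p_i × l_i = 2.2353 bits
Entropy H = 1.5486 bits
Efficiency η = H/L × 100% = 69.28%


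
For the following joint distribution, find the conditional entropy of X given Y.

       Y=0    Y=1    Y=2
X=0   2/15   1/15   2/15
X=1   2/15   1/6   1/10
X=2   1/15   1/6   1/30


H(X|Y) = Σ_y p(y) H(X|Y=y)
  p(Y=0) = 1/3, H(X|Y=0) = 1.5219
  p(Y=1) = 2/5, H(X|Y=1) = 1.4834
  p(Y=2) = 4/15, H(X|Y=2) = 1.4056
H(X|Y) = 0.3333×1.5219 + 0.4000×1.4834 + 0.2667×1.4056 = 1.4755 bits


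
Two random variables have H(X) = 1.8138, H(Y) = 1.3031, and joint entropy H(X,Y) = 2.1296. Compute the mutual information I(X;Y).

I(X;Y) = H(X) + H(Y) - H(X,Y)
I(X;Y) = 1.8138 + 1.3031 - 2.1296 = 0.9873 bits


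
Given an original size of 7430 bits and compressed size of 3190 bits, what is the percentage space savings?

Space savings = (1 - Compressed/Original) × 100%
= (1 - 3190/7430) × 100%
= 57.07%


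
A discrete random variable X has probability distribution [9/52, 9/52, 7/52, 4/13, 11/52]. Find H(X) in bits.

H(X) = -Σ p(x) log₂ p(x)
  -9/52 × log₂(9/52) = 0.4380
  -9/52 × log₂(9/52) = 0.4380
  -7/52 × log₂(7/52) = 0.3895
  -4/13 × log₂(4/13) = 0.5232
  -11/52 × log₂(11/52) = 0.4741
H(X) = 2.2627 bits


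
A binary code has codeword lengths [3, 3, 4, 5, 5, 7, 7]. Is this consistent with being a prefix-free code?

Kraft inequality: Σ 2^(-l_i) ≤ 1 for prefix-free code
Calculating: 2^(-3) + 2^(-3) + 2^(-4) + 2^(-5) + 2^(-5) + 2^(-7) + 2^(-7)
= 0.125 + 0.125 + 0.0625 + 0.03125 + 0.03125 + 0.0078125 + 0.0078125
= 0.3906
Since 0.3906 ≤ 1, prefix-free code exists


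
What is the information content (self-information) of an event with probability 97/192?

Information content I(x) = -log₂(p(x))
I = -log₂(97/192) = -log₂(0.5052)
I = 0.9850 bits


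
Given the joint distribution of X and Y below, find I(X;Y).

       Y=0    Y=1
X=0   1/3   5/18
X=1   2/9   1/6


H(X) = 0.9641, H(Y) = 0.9911, H(X,Y) = 1.9547
I(X;Y) = H(X) + H(Y) - H(X,Y) = 0.0005 bits


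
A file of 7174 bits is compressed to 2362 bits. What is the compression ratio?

Compression ratio = Original / Compressed
= 7174 / 2362 = 3.04:1


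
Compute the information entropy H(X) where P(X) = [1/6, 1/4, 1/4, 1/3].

H(X) = -Σ p(x) log₂ p(x)
  -1/6 × log₂(1/6) = 0.4308
  -1/4 × log₂(1/4) = 0.5000
  -1/4 × log₂(1/4) = 0.5000
  -1/3 × log₂(1/3) = 0.5283
H(X) = 1.9591 bits


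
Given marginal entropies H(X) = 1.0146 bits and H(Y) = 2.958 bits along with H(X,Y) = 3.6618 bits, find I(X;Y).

I(X;Y) = H(X) + H(Y) - H(X,Y)
I(X;Y) = 1.0146 + 2.958 - 3.6618 = 0.3108 bits


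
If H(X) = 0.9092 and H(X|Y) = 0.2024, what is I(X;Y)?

I(X;Y) = H(X) - H(X|Y)
I(X;Y) = 0.9092 - 0.2024 = 0.7068 bits


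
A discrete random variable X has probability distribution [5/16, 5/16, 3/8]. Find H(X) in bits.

H(X) = -Σ p(x) log₂ p(x)
  -5/16 × log₂(5/16) = 0.5244
  -5/16 × log₂(5/16) = 0.5244
  -3/8 × log₂(3/8) = 0.5306
H(X) = 1.5794 bits


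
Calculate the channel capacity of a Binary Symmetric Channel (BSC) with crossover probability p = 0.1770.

For BSC with error probability p:
C = 1 - H(p) where H(p) is binary entropy
H(0.1770) = -0.1770 × log₂(0.1770) - 0.8230 × log₂(0.8230)
H(p) = 0.6735
C = 1 - 0.6735 = 0.3265 bits/use


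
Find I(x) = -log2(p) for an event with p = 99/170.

Information content I(x) = -log₂(p(x))
I = -log₂(99/170) = -log₂(0.5824)
I = 0.7800 bits


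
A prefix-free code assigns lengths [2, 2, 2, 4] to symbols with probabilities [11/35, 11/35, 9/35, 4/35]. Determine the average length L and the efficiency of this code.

Average length L = Σ p_i × l_i = 2.2286 bits
Entropy H = 1.9111 bits
Efficiency η = H/L × 100% = 85.75%


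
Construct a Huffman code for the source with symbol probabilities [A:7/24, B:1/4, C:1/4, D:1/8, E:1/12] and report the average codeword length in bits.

Huffman tree construction:
Combine smallest probabilities repeatedly
Resulting codes:
  A: 11 (length 2)
  B: 01 (length 2)
  C: 10 (length 2)
  D: 001 (length 3)
  E: 000 (length 3)
Average length = Σ p(s) × length(s) = 2.2083 bits


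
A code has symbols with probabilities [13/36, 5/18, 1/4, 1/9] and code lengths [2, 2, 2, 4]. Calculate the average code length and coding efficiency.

Average length L = Σ p_i × l_i = 2.2222 bits
Entropy H = 1.8962 bits
Efficiency η = H/L × 100% = 85.33%


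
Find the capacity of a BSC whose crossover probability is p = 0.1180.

For BSC with error probability p:
C = 1 - H(p) where H(p) is binary entropy
H(0.1180) = -0.1180 × log₂(0.1180) - 0.8820 × log₂(0.8820)
H(p) = 0.5236
C = 1 - 0.5236 = 0.4764 bits/use


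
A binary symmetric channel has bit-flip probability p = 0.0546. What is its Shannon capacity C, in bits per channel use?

For BSC with error probability p:
C = 1 - H(p) where H(p) is binary entropy
H(0.0546) = -0.0546 × log₂(0.0546) - 0.9454 × log₂(0.9454)
H(p) = 0.3056
C = 1 - 0.3056 = 0.6944 bits/use


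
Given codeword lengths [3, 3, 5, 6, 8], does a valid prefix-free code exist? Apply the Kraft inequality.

Kraft inequality: Σ 2^(-l_i) ≤ 1 for prefix-free code
Calculating: 2^(-3) + 2^(-3) + 2^(-5) + 2^(-6) + 2^(-8)
= 0.125 + 0.125 + 0.03125 + 0.015625 + 0.00390625
= 0.3008
Since 0.3008 ≤ 1, prefix-free code exists


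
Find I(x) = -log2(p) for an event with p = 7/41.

Information content I(x) = -log₂(p(x))
I = -log₂(7/41) = -log₂(0.1707)
I = 2.5502 bits


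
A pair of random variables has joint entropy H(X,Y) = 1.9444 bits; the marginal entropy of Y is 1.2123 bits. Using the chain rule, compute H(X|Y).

Chain rule: H(X,Y) = H(X|Y) + H(Y)
H(X|Y) = H(X,Y) - H(Y) = 1.9444 - 1.2123 = 0.7321 bits


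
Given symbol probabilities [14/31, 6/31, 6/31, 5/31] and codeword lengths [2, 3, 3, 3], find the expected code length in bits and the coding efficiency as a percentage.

Average length L = Σ p_i × l_i = 2.5484 bits
Entropy H = 1.8596 bits
Efficiency η = H/L × 100% = 72.97%


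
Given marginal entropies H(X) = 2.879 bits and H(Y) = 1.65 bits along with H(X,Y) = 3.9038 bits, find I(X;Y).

I(X;Y) = H(X) + H(Y) - H(X,Y)
I(X;Y) = 2.879 + 1.65 - 3.9038 = 0.6252 bits


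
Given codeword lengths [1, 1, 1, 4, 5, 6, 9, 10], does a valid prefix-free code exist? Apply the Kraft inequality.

Kraft inequality: Σ 2^(-l_i) ≤ 1 for prefix-free code
Calculating: 2^(-1) + 2^(-1) + 2^(-1) + 2^(-4) + 2^(-5) + 2^(-6) + 2^(-9) + 2^(-10)
= 0.5 + 0.5 + 0.5 + 0.0625 + 0.03125 + 0.015625 + 0.001953125 + 0.0009765625
= 1.6123
Since 1.6123 > 1, prefix-free code does not exist


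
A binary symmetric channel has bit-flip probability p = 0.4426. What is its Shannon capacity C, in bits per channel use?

For BSC with error probability p:
C = 1 - H(p) where H(p) is binary entropy
H(0.4426) = -0.4426 × log₂(0.4426) - 0.5574 × log₂(0.5574)
H(p) = 0.9905
C = 1 - 0.9905 = 0.0095 bits/use


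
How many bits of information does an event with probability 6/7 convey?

Information content I(x) = -log₂(p(x))
I = -log₂(6/7) = -log₂(0.8571)
I = 0.2224 bits


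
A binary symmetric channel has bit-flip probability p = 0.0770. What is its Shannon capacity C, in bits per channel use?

For BSC with error probability p:
C = 1 - H(p) where H(p) is binary entropy
H(0.0770) = -0.0770 × log₂(0.0770) - 0.9230 × log₂(0.9230)
H(p) = 0.3915
C = 1 - 0.3915 = 0.6085 bits/use


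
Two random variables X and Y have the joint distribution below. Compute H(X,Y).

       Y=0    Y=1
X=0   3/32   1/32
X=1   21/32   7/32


H(X,Y) = -Σ p(x,y) log₂ p(x,y)
  p(0,0)=3/32: -0.0938 × log₂(0.0938) = 0.3202
  p(0,1)=1/32: -0.0312 × log₂(0.0312) = 0.1562
  p(1,0)=21/32: -0.6562 × log₂(0.6562) = 0.3988
  p(1,1)=7/32: -0.2188 × log₂(0.2188) = 0.4796
H(X,Y) = 1.3548 bits


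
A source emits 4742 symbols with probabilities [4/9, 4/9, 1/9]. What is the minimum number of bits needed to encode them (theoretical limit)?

Entropy H = 1.3921 bits/symbol
Minimum bits = H × n = 1.3921 × 4742
= 6601.56 bits


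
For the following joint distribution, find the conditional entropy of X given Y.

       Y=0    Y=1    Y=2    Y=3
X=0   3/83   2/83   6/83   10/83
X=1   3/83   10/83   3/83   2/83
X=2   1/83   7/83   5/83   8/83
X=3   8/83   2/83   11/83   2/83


H(X|Y) = Σ_y p(y) H(X|Y=y)
  p(Y=0) = 15/83, H(X|Y=0) = 1.6729
  p(Y=1) = 21/83, H(X|Y=1) = 1.6842
  p(Y=2) = 25/83, H(X|Y=2) = 1.8467
  p(Y=3) = 22/83, H(X|Y=3) = 1.6767
H(X|Y) = 0.1807×1.6729 + 0.2530×1.6842 + 0.3012×1.8467 + 0.2651×1.6767 = 1.7291 bits


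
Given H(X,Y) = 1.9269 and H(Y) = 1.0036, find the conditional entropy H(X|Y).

Chain rule: H(X,Y) = H(X|Y) + H(Y)
H(X|Y) = H(X,Y) - H(Y) = 1.9269 - 1.0036 = 0.9233 bits


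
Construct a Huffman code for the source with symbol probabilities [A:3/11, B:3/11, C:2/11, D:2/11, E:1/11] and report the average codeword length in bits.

Huffman tree construction:
Combine smallest probabilities repeatedly
Resulting codes:
  A: 01 (length 2)
  B: 10 (length 2)
  C: 111 (length 3)
  D: 00 (length 2)
  E: 110 (length 3)
Average length = Σ p(s) × length(s) = 2.2727 bits


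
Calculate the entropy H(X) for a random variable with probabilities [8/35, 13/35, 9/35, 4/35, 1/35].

H(X) = -Σ p(x) log₂ p(x)
  -8/35 × log₂(8/35) = 0.4867
  -13/35 × log₂(13/35) = 0.5307
  -9/35 × log₂(9/35) = 0.5038
  -4/35 × log₂(4/35) = 0.3576
  -1/35 × log₂(1/35) = 0.1466
H(X) = 2.0254 bits


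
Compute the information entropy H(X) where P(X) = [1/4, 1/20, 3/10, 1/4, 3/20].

H(X) = -Σ p(x) log₂ p(x)
  -1/4 × log₂(1/4) = 0.5000
  -1/20 × log₂(1/20) = 0.2161
  -3/10 × log₂(3/10) = 0.5211
  -1/4 × log₂(1/4) = 0.5000
  -3/20 × log₂(3/20) = 0.4105
H(X) = 2.1477 bits


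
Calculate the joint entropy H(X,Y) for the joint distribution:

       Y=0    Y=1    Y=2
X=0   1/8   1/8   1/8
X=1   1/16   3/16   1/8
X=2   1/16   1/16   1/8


H(X,Y) = -Σ p(x,y) log₂ p(x,y)
  p(0,0)=1/8: -0.1250 × log₂(0.1250) = 0.3750
  p(0,1)=1/8: -0.1250 × log₂(0.1250) = 0.3750
  p(0,2)=1/8: -0.1250 × log₂(0.1250) = 0.3750
  p(1,0)=1/16: -0.0625 × log₂(0.0625) = 0.2500
  p(1,1)=3/16: -0.1875 × log₂(0.1875) = 0.4528
  p(1,2)=1/8: -0.1250 × log₂(0.1250) = 0.3750
  p(2,0)=1/16: -0.0625 × log₂(0.0625) = 0.2500
  p(2,1)=1/16: -0.0625 × log₂(0.0625) = 0.2500
  p(2,2)=1/8: -0.1250 × log₂(0.1250) = 0.3750
H(X,Y) = 3.0778 bits


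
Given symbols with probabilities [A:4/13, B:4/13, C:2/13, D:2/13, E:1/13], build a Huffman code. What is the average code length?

Huffman tree construction:
Combine smallest probabilities repeatedly
Resulting codes:
  A: 10 (length 2)
  B: 11 (length 2)
  C: 011 (length 3)
  D: 00 (length 2)
  E: 010 (length 3)
Average length = Σ p(s) × length(s) = 2.2308 bits


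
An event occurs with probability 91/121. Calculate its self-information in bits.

Information content I(x) = -log₂(p(x))
I = -log₂(91/121) = -log₂(0.7521)
I = 0.4111 bits


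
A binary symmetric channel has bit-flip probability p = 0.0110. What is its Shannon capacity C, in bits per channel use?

For BSC with error probability p:
C = 1 - H(p) where H(p) is binary entropy
H(0.0110) = -0.0110 × log₂(0.0110) - 0.9890 × log₂(0.9890)
H(p) = 0.0874
C = 1 - 0.0874 = 0.9126 bits/use


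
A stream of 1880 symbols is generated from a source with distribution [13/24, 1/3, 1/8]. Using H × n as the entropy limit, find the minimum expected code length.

Entropy H = 1.3824 bits/symbol
Minimum bits = H × n = 1.3824 × 1880
= 2598.98 bits


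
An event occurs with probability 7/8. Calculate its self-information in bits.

Information content I(x) = -log₂(p(x))
I = -log₂(7/8) = -log₂(0.8750)
I = 0.1926 bits


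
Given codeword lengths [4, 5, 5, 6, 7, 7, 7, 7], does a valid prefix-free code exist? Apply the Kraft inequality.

Kraft inequality: Σ 2^(-l_i) ≤ 1 for prefix-free code
Calculating: 2^(-4) + 2^(-5) + 2^(-5) + 2^(-6) + 2^(-7) + 2^(-7) + 2^(-7) + 2^(-7)
= 0.0625 + 0.03125 + 0.03125 + 0.015625 + 0.0078125 + 0.0078125 + 0.0078125 + 0.0078125
= 0.1719
Since 0.1719 ≤ 1, prefix-free code exists


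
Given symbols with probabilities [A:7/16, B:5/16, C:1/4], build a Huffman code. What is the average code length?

Huffman tree construction:
Combine smallest probabilities repeatedly
Resulting codes:
  A: 0 (length 1)
  B: 11 (length 2)
  C: 10 (length 2)
Average length = Σ p(s) × length(s) = 1.5625 bits


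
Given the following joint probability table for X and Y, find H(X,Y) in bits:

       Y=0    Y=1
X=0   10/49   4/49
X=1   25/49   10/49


H(X,Y) = -Σ p(x,y) log₂ p(x,y)
  p(0,0)=10/49: -0.2041 × log₂(0.2041) = 0.4679
  p(0,1)=4/49: -0.0816 × log₂(0.0816) = 0.2951
  p(1,0)=25/49: -0.5102 × log₂(0.5102) = 0.4953
  p(1,1)=10/49: -0.2041 × log₂(0.2041) = 0.4679
H(X,Y) = 1.7262 bits


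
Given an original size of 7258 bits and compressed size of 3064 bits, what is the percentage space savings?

Space savings = (1 - Compressed/Original) × 100%
= (1 - 3064/7258) × 100%
= 57.78%


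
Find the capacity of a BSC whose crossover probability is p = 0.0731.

For BSC with error probability p:
C = 1 - H(p) where H(p) is binary entropy
H(0.0731) = -0.0731 × log₂(0.0731) - 0.9269 × log₂(0.9269)
H(p) = 0.3774
C = 1 - 0.3774 = 0.6226 bits/use


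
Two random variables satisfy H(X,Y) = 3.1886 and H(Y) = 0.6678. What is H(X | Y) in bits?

Chain rule: H(X,Y) = H(X|Y) + H(Y)
H(X|Y) = H(X,Y) - H(Y) = 3.1886 - 0.6678 = 2.5208 bits


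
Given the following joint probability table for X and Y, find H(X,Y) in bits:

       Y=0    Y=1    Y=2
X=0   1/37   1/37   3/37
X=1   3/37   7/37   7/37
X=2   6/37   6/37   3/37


H(X,Y) = -Σ p(x,y) log₂ p(x,y)
  p(0,0)=1/37: -0.0270 × log₂(0.0270) = 0.1408
  p(0,1)=1/37: -0.0270 × log₂(0.0270) = 0.1408
  p(0,2)=3/37: -0.0811 × log₂(0.0811) = 0.2939
  p(1,0)=3/37: -0.0811 × log₂(0.0811) = 0.2939
  p(1,1)=7/37: -0.1892 × log₂(0.1892) = 0.4545
  p(1,2)=7/37: -0.1892 × log₂(0.1892) = 0.4545
  p(2,0)=6/37: -0.1622 × log₂(0.1622) = 0.4256
  p(2,1)=6/37: -0.1622 × log₂(0.1622) = 0.4256
  p(2,2)=3/37: -0.0811 × log₂(0.0811) = 0.2939
H(X,Y) = 2.9233 bits


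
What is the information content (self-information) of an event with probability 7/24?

Information content I(x) = -log₂(p(x))
I = -log₂(7/24) = -log₂(0.2917)
I = 1.7776 bits


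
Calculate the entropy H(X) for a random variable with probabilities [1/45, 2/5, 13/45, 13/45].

H(X) = -Σ p(x) log₂ p(x)
  -1/45 × log₂(1/45) = 0.1220
  -2/5 × log₂(2/5) = 0.5288
  -13/45 × log₂(13/45) = 0.5175
  -13/45 × log₂(13/45) = 0.5175
H(X) = 1.6859 bits


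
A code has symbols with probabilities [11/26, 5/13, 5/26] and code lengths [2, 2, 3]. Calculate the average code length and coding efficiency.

Average length L = Σ p_i × l_i = 2.1923 bits
Entropy H = 1.5126 bits
Efficiency η = H/L × 100% = 69.00%


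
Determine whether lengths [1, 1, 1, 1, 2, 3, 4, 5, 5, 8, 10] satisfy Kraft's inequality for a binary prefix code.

Kraft inequality: Σ 2^(-l_i) ≤ 1 for prefix-free code
Calculating: 2^(-1) + 2^(-1) + 2^(-1) + 2^(-1) + 2^(-2) + 2^(-3) + 2^(-4) + 2^(-5) + 2^(-5) + 2^(-8) + 2^(-10)
= 0.5 + 0.5 + 0.5 + 0.5 + 0.25 + 0.125 + 0.0625 + 0.03125 + 0.03125 + 0.00390625 + 0.0009765625
= 2.5049
Since 2.5049 > 1, prefix-free code does not exist


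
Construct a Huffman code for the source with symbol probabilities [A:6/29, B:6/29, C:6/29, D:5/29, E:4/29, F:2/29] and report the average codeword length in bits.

Huffman tree construction:
Combine smallest probabilities repeatedly
Resulting codes:
  A: 111 (length 3)
  B: 00 (length 2)
  C: 01 (length 2)
  D: 110 (length 3)
  E: 101 (length 3)
  F: 100 (length 3)
Average length = Σ p(s) × length(s) = 2.5862 bits


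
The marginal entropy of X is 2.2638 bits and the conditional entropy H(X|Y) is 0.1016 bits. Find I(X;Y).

I(X;Y) = H(X) - H(X|Y)
I(X;Y) = 2.2638 - 0.1016 = 2.1622 bits


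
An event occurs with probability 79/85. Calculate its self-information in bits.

Information content I(x) = -log₂(p(x))
I = -log₂(79/85) = -log₂(0.9294)
I = 0.1056 bits


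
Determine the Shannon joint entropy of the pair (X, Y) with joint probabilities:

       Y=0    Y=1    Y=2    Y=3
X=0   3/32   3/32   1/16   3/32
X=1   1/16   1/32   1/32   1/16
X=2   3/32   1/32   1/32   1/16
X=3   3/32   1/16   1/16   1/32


H(X,Y) = -Σ p(x,y) log₂ p(x,y)
  p(0,0)=3/32: -0.0938 × log₂(0.0938) = 0.3202
  p(0,1)=3/32: -0.0938 × log₂(0.0938) = 0.3202
  p(0,2)=1/16: -0.0625 × log₂(0.0625) = 0.2500
  p(0,3)=3/32: -0.0938 × log₂(0.0938) = 0.3202
  p(1,0)=1/16: -0.0625 × log₂(0.0625) = 0.2500
  p(1,1)=1/32: -0.0312 × log₂(0.0312) = 0.1562
  p(1,2)=1/32: -0.0312 × log₂(0.0312) = 0.1562
  p(1,3)=1/16: -0.0625 × log₂(0.0625) = 0.2500
  p(2,0)=3/32: -0.0938 × log₂(0.0938) = 0.3202
  p(2,1)=1/32: -0.0312 × log₂(0.0312) = 0.1562
  p(2,2)=1/32: -0.0312 × log₂(0.0312) = 0.1562
  p(2,3)=1/16: -0.0625 × log₂(0.0625) = 0.2500
  p(3,0)=3/32: -0.0938 × log₂(0.0938) = 0.3202
  p(3,1)=1/16: -0.0625 × log₂(0.0625) = 0.2500
  p(3,2)=1/16: -0.0625 × log₂(0.0625) = 0.2500
  p(3,3)=1/32: -0.0312 × log₂(0.0312) = 0.1562
H(X,Y) = 3.8820 bits


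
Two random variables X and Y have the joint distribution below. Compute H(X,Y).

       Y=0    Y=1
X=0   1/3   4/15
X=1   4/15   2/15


H(X,Y) = -Σ p(x,y) log₂ p(x,y)
  p(0,0)=1/3: -0.3333 × log₂(0.3333) = 0.5283
  p(0,1)=4/15: -0.2667 × log₂(0.2667) = 0.5085
  p(1,0)=4/15: -0.2667 × log₂(0.2667) = 0.5085
  p(1,1)=2/15: -0.1333 × log₂(0.1333) = 0.3876
H(X,Y) = 1.9329 bits


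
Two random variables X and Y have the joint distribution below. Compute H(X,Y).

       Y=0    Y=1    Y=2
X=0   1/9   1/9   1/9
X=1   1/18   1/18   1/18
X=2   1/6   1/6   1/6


H(X,Y) = -Σ p(x,y) log₂ p(x,y)
  p(0,0)=1/9: -0.1111 × log₂(0.1111) = 0.3522
  p(0,1)=1/9: -0.1111 × log₂(0.1111) = 0.3522
  p(0,2)=1/9: -0.1111 × log₂(0.1111) = 0.3522
  p(1,0)=1/18: -0.0556 × log₂(0.0556) = 0.2317
  p(1,1)=1/18: -0.0556 × log₂(0.0556) = 0.2317
  p(1,2)=1/18: -0.0556 × log₂(0.0556) = 0.2317
  p(2,0)=1/6: -0.1667 × log₂(0.1667) = 0.4308
  p(2,1)=1/6: -0.1667 × log₂(0.1667) = 0.4308
  p(2,2)=1/6: -0.1667 × log₂(0.1667) = 0.4308
H(X,Y) = 3.0441 bits


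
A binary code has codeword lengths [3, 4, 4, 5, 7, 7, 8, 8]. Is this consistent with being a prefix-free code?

Kraft inequality: Σ 2^(-l_i) ≤ 1 for prefix-free code
Calculating: 2^(-3) + 2^(-4) + 2^(-4) + 2^(-5) + 2^(-7) + 2^(-7) + 2^(-8) + 2^(-8)
= 0.125 + 0.0625 + 0.0625 + 0.03125 + 0.0078125 + 0.0078125 + 0.00390625 + 0.00390625
= 0.3047
Since 0.3047 ≤ 1, prefix-free code exists


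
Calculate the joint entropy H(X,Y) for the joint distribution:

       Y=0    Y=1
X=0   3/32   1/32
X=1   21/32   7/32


H(X,Y) = -Σ p(x,y) log₂ p(x,y)
  p(0,0)=3/32: -0.0938 × log₂(0.0938) = 0.3202
  p(0,1)=1/32: -0.0312 × log₂(0.0312) = 0.1562
  p(1,0)=21/32: -0.6562 × log₂(0.6562) = 0.3988
  p(1,1)=7/32: -0.2188 × log₂(0.2188) = 0.4796
H(X,Y) = 1.3548 bits


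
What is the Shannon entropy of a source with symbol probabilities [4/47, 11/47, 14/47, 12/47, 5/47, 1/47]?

H(X) = -Σ p(x) log₂ p(x)
  -4/47 × log₂(4/47) = 0.3025
  -11/47 × log₂(11/47) = 0.4904
  -14/47 × log₂(14/47) = 0.5205
  -12/47 × log₂(12/47) = 0.5029
  -5/47 × log₂(5/47) = 0.3439
  -1/47 × log₂(1/47) = 0.1182
H(X) = 2.2783 bits


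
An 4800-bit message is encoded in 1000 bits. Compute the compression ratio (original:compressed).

Compression ratio = Original / Compressed
= 4800 / 1000 = 4.80:1


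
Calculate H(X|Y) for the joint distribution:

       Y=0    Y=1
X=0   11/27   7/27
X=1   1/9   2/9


H(X|Y) = Σ_y p(y) H(X|Y=y)
  p(Y=0) = 14/27, H(X|Y=0) = 0.7496
  p(Y=1) = 13/27, H(X|Y=1) = 0.9957
H(X|Y) = 0.5185×0.7496 + 0.4815×0.9957 = 0.8681 bits


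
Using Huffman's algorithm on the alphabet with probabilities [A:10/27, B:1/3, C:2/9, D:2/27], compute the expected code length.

Huffman tree construction:
Combine smallest probabilities repeatedly
Resulting codes:
  A: 0 (length 1)
  B: 11 (length 2)
  C: 101 (length 3)
  D: 100 (length 3)
Average length = Σ p(s) × length(s) = 1.9259 bits


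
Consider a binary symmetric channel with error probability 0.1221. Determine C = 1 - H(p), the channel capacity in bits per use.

For BSC with error probability p:
C = 1 - H(p) where H(p) is binary entropy
H(0.1221) = -0.1221 × log₂(0.1221) - 0.8779 × log₂(0.8779)
H(p) = 0.5354
C = 1 - 0.5354 = 0.4646 bits/use


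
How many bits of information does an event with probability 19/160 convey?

Information content I(x) = -log₂(p(x))
I = -log₂(19/160) = -log₂(0.1187)
I = 3.0740 bits


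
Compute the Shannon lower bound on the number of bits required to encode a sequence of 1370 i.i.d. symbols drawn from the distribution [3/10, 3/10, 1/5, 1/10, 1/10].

Entropy H = 2.1710 bits/symbol
Minimum bits = H × n = 2.1710 × 1370
= 2974.20 bits


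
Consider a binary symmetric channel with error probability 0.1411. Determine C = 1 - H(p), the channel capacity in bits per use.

For BSC with error probability p:
C = 1 - H(p) where H(p) is binary entropy
H(0.1411) = -0.1411 × log₂(0.1411) - 0.8589 × log₂(0.8589)
H(p) = 0.5871
C = 1 - 0.5871 = 0.4129 bits/use


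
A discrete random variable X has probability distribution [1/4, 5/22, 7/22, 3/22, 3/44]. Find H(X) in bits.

H(X) = -Σ p(x) log₂ p(x)
  -1/4 × log₂(1/4) = 0.5000
  -5/22 × log₂(5/22) = 0.4858
  -7/22 × log₂(7/22) = 0.5257
  -3/22 × log₂(3/22) = 0.3920
  -3/44 × log₂(3/44) = 0.2642
H(X) = 2.1676 bits


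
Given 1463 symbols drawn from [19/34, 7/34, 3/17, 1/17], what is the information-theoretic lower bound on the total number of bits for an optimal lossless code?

Entropy H = 1.6206 bits/symbol
Minimum bits = H × n = 1.6206 × 1463
= 2371.00 bits


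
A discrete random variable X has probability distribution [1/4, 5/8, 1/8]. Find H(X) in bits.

H(X) = -Σ p(x) log₂ p(x)
  -1/4 × log₂(1/4) = 0.5000
  -5/8 × log₂(5/8) = 0.4238
  -1/8 × log₂(1/8) = 0.3750
H(X) = 1.2988 bits


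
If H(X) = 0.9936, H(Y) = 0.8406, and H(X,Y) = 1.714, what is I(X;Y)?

I(X;Y) = H(X) + H(Y) - H(X,Y)
I(X;Y) = 0.9936 + 0.8406 - 1.714 = 0.1202 bits


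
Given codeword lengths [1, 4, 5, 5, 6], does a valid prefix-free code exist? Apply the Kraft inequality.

Kraft inequality: Σ 2^(-l_i) ≤ 1 for prefix-free code
Calculating: 2^(-1) + 2^(-4) + 2^(-5) + 2^(-5) + 2^(-6)
= 0.5 + 0.0625 + 0.03125 + 0.03125 + 0.015625
= 0.6406
Since 0.6406 ≤ 1, prefix-free code exists


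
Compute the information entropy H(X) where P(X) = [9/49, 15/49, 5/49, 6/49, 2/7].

H(X) = -Σ p(x) log₂ p(x)
  -9/49 × log₂(9/49) = 0.4490
  -15/49 × log₂(15/49) = 0.5228
  -5/49 × log₂(5/49) = 0.3360
  -6/49 × log₂(6/49) = 0.3710
  -2/7 × log₂(2/7) = 0.5164
H(X) = 2.1952 bits


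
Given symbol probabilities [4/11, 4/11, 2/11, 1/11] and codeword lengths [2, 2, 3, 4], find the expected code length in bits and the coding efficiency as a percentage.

Average length L = Σ p_i × l_i = 2.3636 bits
Entropy H = 1.8231 bits
Efficiency η = H/L × 100% = 77.13%


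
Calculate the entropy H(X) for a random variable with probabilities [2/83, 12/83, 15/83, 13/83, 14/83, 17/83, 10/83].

H(X) = -Σ p(x) log₂ p(x)
  -2/83 × log₂(2/83) = 0.1295
  -12/83 × log₂(12/83) = 0.4034
  -15/83 × log₂(15/83) = 0.4461
  -13/83 × log₂(13/83) = 0.4189
  -14/83 × log₂(14/83) = 0.4331
  -17/83 × log₂(17/83) = 0.4685
  -10/83 × log₂(10/83) = 0.3678
H(X) = 2.6674 bits


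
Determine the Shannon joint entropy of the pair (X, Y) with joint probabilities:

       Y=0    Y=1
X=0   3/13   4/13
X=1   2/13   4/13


H(X,Y) = -Σ p(x,y) log₂ p(x,y)
  p(0,0)=3/13: -0.2308 × log₂(0.2308) = 0.4882
  p(0,1)=4/13: -0.3077 × log₂(0.3077) = 0.5232
  p(1,0)=2/13: -0.1538 × log₂(0.1538) = 0.4155
  p(1,1)=4/13: -0.3077 × log₂(0.3077) = 0.5232
H(X,Y) = 1.9501 bits


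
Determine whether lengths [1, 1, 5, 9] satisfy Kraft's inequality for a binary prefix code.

Kraft inequality: Σ 2^(-l_i) ≤ 1 for prefix-free code
Calculating: 2^(-1) + 2^(-1) + 2^(-5) + 2^(-9)
= 0.5 + 0.5 + 0.03125 + 0.001953125
= 1.0332
Since 1.0332 > 1, prefix-free code does not exist


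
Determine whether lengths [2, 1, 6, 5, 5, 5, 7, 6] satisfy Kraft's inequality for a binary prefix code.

Kraft inequality: Σ 2^(-l_i) ≤ 1 for prefix-free code
Calculating: 2^(-2) + 2^(-1) + 2^(-6) + 2^(-5) + 2^(-5) + 2^(-5) + 2^(-7) + 2^(-6)
= 0.25 + 0.5 + 0.015625 + 0.03125 + 0.03125 + 0.03125 + 0.0078125 + 0.015625
= 0.8828
Since 0.8828 ≤ 1, prefix-free code exists


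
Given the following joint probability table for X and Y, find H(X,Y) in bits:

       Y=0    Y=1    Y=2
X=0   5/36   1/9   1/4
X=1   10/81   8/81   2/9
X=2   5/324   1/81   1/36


H(X,Y) = -Σ p(x,y) log₂ p(x,y)
  p(0,0)=5/36: -0.1389 × log₂(0.1389) = 0.3956
  p(0,1)=1/9: -0.1111 × log₂(0.1111) = 0.3522
  p(0,2)=1/4: -0.2500 × log₂(0.2500) = 0.5000
  p(1,0)=10/81: -0.1235 × log₂(0.1235) = 0.3726
  p(1,1)=8/81: -0.0988 × log₂(0.0988) = 0.3299
  p(1,2)=2/9: -0.2222 × log₂(0.2222) = 0.4822
  p(2,0)=5/324: -0.0154 × log₂(0.0154) = 0.0929
  p(2,1)=1/81: -0.0123 × log₂(0.0123) = 0.0783
  p(2,2)=1/36: -0.0278 × log₂(0.0278) = 0.1436
H(X,Y) = 2.7472 bits


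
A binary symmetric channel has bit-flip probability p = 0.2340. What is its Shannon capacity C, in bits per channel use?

For BSC with error probability p:
C = 1 - H(p) where H(p) is binary entropy
H(0.2340) = -0.2340 × log₂(0.2340) - 0.7660 × log₂(0.7660)
H(p) = 0.7849
C = 1 - 0.7849 = 0.2151 bits/use


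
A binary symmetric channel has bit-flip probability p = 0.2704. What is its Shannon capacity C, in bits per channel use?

For BSC with error probability p:
C = 1 - H(p) where H(p) is binary entropy
H(0.2704) = -0.2704 × log₂(0.2704) - 0.7296 × log₂(0.7296)
H(p) = 0.8420
C = 1 - 0.8420 = 0.1580 bits/use


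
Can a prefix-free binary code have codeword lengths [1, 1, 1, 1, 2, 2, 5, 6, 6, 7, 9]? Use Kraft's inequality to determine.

Kraft inequality: Σ 2^(-l_i) ≤ 1 for prefix-free code
Calculating: 2^(-1) + 2^(-1) + 2^(-1) + 2^(-1) + 2^(-2) + 2^(-2) + 2^(-5) + 2^(-6) + 2^(-6) + 2^(-7) + 2^(-9)
= 0.5 + 0.5 + 0.5 + 0.5 + 0.25 + 0.25 + 0.03125 + 0.015625 + 0.015625 + 0.0078125 + 0.001953125
= 2.5723
Since 2.5723 > 1, prefix-free code does not exist


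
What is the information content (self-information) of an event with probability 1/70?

Information content I(x) = -log₂(p(x))
I = -log₂(1/70) = -log₂(0.0143)
I = 6.1293 bits


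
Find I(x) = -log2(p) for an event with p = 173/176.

Information content I(x) = -log₂(p(x))
I = -log₂(173/176) = -log₂(0.9830)
I = 0.0248 bits


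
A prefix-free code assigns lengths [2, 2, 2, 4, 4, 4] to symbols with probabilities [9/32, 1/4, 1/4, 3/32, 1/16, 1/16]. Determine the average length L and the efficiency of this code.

Average length L = Σ p_i × l_i = 2.4375 bits
Entropy H = 2.3349 bits
Efficiency η = H/L × 100% = 95.79%


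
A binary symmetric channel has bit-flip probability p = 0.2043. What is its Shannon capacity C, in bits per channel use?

For BSC with error probability p:
C = 1 - H(p) where H(p) is binary entropy
H(0.2043) = -0.2043 × log₂(0.2043) - 0.7957 × log₂(0.7957)
H(p) = 0.7304
C = 1 - 0.7304 = 0.2696 bits/use


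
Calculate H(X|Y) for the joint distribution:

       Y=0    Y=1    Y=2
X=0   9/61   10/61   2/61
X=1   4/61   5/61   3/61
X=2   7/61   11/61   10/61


H(X|Y) = Σ_y p(y) H(X|Y=y)
  p(Y=0) = 20/61, H(X|Y=0) = 1.5129
  p(Y=1) = 26/61, H(X|Y=1) = 1.5126
  p(Y=2) = 15/61, H(X|Y=2) = 1.2419
H(X|Y) = 0.3279×1.5129 + 0.4262×1.5126 + 0.2459×1.2419 = 1.4462 bits


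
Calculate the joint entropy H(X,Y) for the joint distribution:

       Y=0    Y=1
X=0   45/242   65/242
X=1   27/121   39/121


H(X,Y) = -Σ p(x,y) log₂ p(x,y)
  p(0,0)=45/242: -0.1860 × log₂(0.1860) = 0.4513
  p(0,1)=65/242: -0.2686 × log₂(0.2686) = 0.5094
  p(1,0)=27/121: -0.2231 × log₂(0.2231) = 0.4829
  p(1,1)=39/121: -0.3223 × log₂(0.3223) = 0.5265
H(X,Y) = 1.9701 bits


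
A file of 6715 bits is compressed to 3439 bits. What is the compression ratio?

Compression ratio = Original / Compressed
= 6715 / 3439 = 1.95:1


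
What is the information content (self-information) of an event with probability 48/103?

Information content I(x) = -log₂(p(x))
I = -log₂(48/103) = -log₂(0.4660)
I = 1.1015 bits


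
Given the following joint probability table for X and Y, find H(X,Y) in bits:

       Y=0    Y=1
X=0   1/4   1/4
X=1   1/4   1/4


H(X,Y) = -Σ p(x,y) log₂ p(x,y)
  p(0,0)=1/4: -0.2500 × log₂(0.2500) = 0.5000
  p(0,1)=1/4: -0.2500 × log₂(0.2500) = 0.5000
  p(1,0)=1/4: -0.2500 × log₂(0.2500) = 0.5000
  p(1,1)=1/4: -0.2500 × log₂(0.2500) = 0.5000
H(X,Y) = 2.0000 bits


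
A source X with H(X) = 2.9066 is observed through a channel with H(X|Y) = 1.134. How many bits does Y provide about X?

I(X;Y) = H(X) - H(X|Y)
I(X;Y) = 2.9066 - 1.134 = 1.7726 bits
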